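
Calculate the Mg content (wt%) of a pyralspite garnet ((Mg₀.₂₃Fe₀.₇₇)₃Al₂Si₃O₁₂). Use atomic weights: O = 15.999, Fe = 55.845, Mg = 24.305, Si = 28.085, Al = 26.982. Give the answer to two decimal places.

3.52 wt%

Molar mass of (Mg₀.₂₃Fe₀.₇₇)₃Al₂Si₃O₁₂: 0.69·24.305 + 2.31·55.845 + 2·26.982 + 3·28.085 + 12·15.999 = 475.979 g/mol.
Mass of Mg per formula unit: 0.69 × 24.305 = 16.770 g.
Weight fraction Mg = 16.770 / 475.979 = 0.0352.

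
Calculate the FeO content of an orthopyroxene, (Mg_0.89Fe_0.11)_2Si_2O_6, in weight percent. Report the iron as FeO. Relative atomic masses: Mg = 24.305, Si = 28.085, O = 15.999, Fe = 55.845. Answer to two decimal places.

7.61 wt%

Formula mass = 207.713 g/mol.
0.22 Fe → 0.2200 mol FeO per formula unit; M(FeO) = 71.844, so FeO mass = 15.806 g.
15.806/207.713 × 100 = 7.61 wt%.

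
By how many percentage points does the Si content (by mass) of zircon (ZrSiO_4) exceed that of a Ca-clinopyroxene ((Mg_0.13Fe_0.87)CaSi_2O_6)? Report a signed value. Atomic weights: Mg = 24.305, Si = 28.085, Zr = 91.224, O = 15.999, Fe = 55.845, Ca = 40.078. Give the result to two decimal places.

Si in ZrSiO_4: molar mass 183.305 g/mol; 1×28.085 = 28.085 g → 15.32 wt%.
Si in (Mg_0.13Fe_0.87)CaSi_2O_6: molar mass 243.987 g/mol; 2×28.085 = 56.170 g → 23.02 wt%.
Difference = 15.32 − 23.02 = -7.70 percentage points.

-7.70 percentage points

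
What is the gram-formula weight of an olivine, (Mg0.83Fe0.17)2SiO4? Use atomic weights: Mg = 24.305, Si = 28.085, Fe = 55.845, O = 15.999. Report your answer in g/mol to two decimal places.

151.41 g/mol

The formula mass is the sum 1.66*24.305 + 0.34*55.845 + 1*28.085 + 4*15.999.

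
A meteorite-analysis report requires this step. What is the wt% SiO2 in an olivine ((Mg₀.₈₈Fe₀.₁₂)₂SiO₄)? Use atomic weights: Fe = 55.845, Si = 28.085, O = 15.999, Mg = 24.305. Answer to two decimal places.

40.53 wt%

M((Mg₀.₈₈Fe₀.₁₂)₂SiO₄) = 148.261 g/mol; M(SiO2) = 60.083 g/mol.
Moles SiO2 per formula unit = 1 Si ÷ 1 = 1.0000.
SiO2 fraction = (1.0000 × 60.083) / 148.261 = 60.083/148.261 = 0.4053.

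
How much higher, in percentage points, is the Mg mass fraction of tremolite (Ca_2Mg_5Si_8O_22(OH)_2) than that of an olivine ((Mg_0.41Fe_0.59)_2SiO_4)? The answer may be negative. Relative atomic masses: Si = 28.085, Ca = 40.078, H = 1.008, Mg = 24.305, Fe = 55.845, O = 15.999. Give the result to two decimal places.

Mg in Ca_2Mg_5Si_8O_22(OH)_2: molar mass 812.353 g/mol; 5×24.305 = 121.525 g → 14.96 wt%.
Mg in (Mg_0.41Fe_0.59)_2SiO_4: molar mass 177.908 g/mol; 0.82×24.305 = 19.930 g → 11.20 wt%.
Difference = 14.96 − 11.20 = 3.76 percentage points.

3.76 percentage points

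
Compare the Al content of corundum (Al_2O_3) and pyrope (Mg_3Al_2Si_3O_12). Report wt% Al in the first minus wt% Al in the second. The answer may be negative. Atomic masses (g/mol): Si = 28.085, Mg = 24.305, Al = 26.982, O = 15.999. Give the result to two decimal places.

M(Al_2O_3) = 101.961 g/mol, so wt% Al = 53.964/101.961 × 100 = 52.93%.
M(Mg_3Al_2Si_3O_12) = 403.122 g/mol, so wt% Al = 53.964/403.122 × 100 = 13.39%.
52.93 − 13.39 = 39.54 pp.

39.54 percentage points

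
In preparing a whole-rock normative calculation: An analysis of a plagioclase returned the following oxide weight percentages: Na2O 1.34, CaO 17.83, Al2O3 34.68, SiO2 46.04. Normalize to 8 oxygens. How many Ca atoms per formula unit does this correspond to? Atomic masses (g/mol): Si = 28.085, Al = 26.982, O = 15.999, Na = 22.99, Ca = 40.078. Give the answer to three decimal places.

0.879 Ca apfu

1.34 wt% Na2O ÷ 61.979 g/mol = 0.02162 mol, giving 0.04324 Na and 0.02162 O.
17.83 wt% CaO ÷ 56.077 g/mol = 0.31796 mol, giving 0.31796 Ca and 0.31796 O.
34.68 wt% Al2O3 ÷ 101.961 g/mol = 0.34013 mol, giving 0.68026 Al and 1.02039 O.
46.04 wt% SiO2 ÷ 60.083 g/mol = 0.76627 mol, giving 0.76627 Si and 1.53254 O.
Oxygen sums to 2.89251; scaling by 8/2.89251 = 2.76576 puts the formula on 8 O.
Ca: 0.31796 × 2.76576 = 0.879 atoms per formula unit.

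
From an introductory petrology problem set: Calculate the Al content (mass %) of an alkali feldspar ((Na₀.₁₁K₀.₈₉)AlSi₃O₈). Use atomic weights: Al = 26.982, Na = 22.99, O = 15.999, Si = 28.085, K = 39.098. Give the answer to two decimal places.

9.76 mass %

M((Na₀.₁₁K₀.₈₉)AlSi₃O₈) = 276.555 g/mol.
Al contributes 1 × 26.982 = 26.982 g per mole.
26.982/276.555 = 0.0976 → 9.76%.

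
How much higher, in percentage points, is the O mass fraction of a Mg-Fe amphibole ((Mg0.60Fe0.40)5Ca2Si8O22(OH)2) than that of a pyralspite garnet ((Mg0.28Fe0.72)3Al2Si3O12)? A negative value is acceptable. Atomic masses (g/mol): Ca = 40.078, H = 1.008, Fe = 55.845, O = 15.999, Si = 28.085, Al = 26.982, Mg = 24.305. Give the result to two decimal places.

3.12 percentage points

M((Mg0.60Fe0.40)5Ca2Si8O22(OH)2) = 875.433 g/mol, so wt% O = 383.976/875.433 × 100 = 43.86%.
M((Mg0.28Fe0.72)3Al2Si3O12) = 471.248 g/mol, so wt% O = 191.988/471.248 × 100 = 40.74%.
43.86 − 40.74 = 3.12 pp.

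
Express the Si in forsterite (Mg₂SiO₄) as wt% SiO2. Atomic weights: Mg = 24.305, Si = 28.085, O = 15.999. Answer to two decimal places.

42.71 wt%

Molar mass of Mg₂SiO₄ = 2×24.305 + 1×28.085 + 4×15.999 = 140.691 g/mol.
Each formula unit contains 1 Si, equivalent to 1/1 = 1.0000 mol SiO2.
M(SiO2) = 1×28.085 + 2×15.999 = 60.083 g/mol.
Mass of SiO2 per formula unit = 1.0000 × 60.083 = 60.083 g.
SiO2 wt% = 60.083 / 140.691 × 100 = 42.71%.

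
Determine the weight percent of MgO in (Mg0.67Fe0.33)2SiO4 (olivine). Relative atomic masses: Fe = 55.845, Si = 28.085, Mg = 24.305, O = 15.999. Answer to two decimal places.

33.44 wt%

Molar mass of (Mg0.67Fe0.33)2SiO4 = 1.34*24.305 + 0.66*55.845 + 1*28.085 + 4*15.999 = 161.507 g/mol.
Each formula unit contains 1.34 Mg, equivalent to 1.34/1 = 1.3400 mol MgO.
M(MgO) = 1×24.305 + 1×15.999 = 40.304 g/mol.
Mass of MgO per formula unit = 1.3400 × 40.304 = 54.007 g.
MgO wt% = 54.007 / 161.507 × 100 = 33.44%.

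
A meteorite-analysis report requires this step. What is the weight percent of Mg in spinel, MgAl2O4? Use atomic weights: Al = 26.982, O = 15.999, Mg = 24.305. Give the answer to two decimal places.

M(MgAl2O4) = 142.265 g/mol.
Mg contributes 1 × 24.305 = 24.305 g per mole.
24.305/142.265 = 0.1708 → 17.08%.

17.08 mass %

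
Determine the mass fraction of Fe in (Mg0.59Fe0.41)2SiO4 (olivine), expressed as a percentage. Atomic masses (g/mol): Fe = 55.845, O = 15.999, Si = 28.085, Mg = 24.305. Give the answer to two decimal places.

Formula mass = 1.18*24.305 + 0.82*55.845 + 1*28.085 + 4*15.999 = 166.554 g/mol, of which 45.793 g is Fe.
So Fe makes up 45.793/166.554 = 0.2749 of the mass, i.e. 27.49%.

27.49 weight percent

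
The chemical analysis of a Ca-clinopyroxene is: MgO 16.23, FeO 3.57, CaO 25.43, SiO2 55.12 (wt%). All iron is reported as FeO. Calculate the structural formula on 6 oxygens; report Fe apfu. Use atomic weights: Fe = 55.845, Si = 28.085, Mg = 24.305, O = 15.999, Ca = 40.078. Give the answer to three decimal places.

0.109 Fe apfu

MgO: 16.23/40.304 = 0.40269 mol → 0.40269 mol Mg, 0.40269 mol O.
FeO: 3.57/71.844 = 0.04969 mol → 0.04969 mol Fe, 0.04969 mol O.
CaO: 25.43/56.077 = 0.45348 mol → 0.45348 mol Ca, 0.45348 mol O.
SiO2: 55.12/60.083 = 0.91740 mol → 0.91740 mol Si, 1.83480 mol O.
Total oxygen = 2.74066 mol. Normalization factor = 6/2.74066 = 2.18925.
Fe per 6 O = 0.04969 × 2.18925 = 0.109.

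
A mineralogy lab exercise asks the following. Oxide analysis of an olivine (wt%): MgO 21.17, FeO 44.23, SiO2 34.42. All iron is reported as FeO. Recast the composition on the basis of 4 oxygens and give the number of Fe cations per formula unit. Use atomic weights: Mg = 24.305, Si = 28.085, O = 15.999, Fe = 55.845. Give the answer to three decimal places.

1.077 Fe apfu

MgO (M=40.304): mol = 0.52526; Mg = 0.52526, O = 0.52526.
FeO (M=71.844): mol = 0.61564; Fe = 0.61564, O = 0.61564.
SiO2 (M=60.083): mol = 0.57287; Si = 0.57287, O = 1.14574.
ΣO = 2.28664; factor = 4/ΣO = 1.74929.
Fe apfu = 0.61564 × 1.74929 = 1.077.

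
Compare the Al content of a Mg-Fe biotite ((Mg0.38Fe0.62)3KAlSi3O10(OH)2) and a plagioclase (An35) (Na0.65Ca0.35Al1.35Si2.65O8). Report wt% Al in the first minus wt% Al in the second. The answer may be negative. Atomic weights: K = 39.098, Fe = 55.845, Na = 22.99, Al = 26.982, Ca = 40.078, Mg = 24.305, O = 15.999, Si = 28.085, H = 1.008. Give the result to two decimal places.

M((Mg0.38Fe0.62)3KAlSi3O10(OH)2) = 475.918 g/mol, so wt% Al = 26.982/475.918 × 100 = 5.67%.
M(Na0.65Ca0.35Al1.35Si2.65O8) = 267.814 g/mol, so wt% Al = 36.426/267.814 × 100 = 13.60%.
5.67 − 13.60 = -7.93 pp.

-7.93 percentage points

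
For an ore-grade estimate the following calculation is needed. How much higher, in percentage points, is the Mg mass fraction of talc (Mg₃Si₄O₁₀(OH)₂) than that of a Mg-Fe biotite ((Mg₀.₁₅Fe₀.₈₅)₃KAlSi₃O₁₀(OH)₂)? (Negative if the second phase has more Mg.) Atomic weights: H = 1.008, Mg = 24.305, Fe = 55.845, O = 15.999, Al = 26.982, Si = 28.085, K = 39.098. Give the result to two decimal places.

17.03 percentage points

Mg in Mg₃Si₄O₁₀(OH)₂: molar mass 379.259 g/mol; 3×24.305 = 72.915 g → 19.23 wt%.
Mg in (Mg₀.₁₅Fe₀.₈₅)₃KAlSi₃O₁₀(OH)₂: molar mass 497.681 g/mol; 0.45×24.305 = 10.937 g → 2.20 wt%.
Difference = 19.23 − 2.20 = 17.03 percentage points.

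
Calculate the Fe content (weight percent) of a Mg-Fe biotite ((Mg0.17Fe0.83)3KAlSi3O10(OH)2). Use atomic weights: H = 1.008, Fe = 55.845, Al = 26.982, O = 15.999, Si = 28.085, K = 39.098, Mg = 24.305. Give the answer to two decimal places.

28.05 weight percent

Molar mass of (Mg0.17Fe0.83)3KAlSi3O10(OH)2: 0.51·24.305 + 2.49·55.845 + 1·39.098 + 1·26.982 + 3·28.085 + 12·15.999 + 2·1.008 = 495.789 g/mol.
Mass of Fe per formula unit: 2.49 × 55.845 = 139.054 g.
Weight fraction Fe = 139.054 / 495.789 = 0.2805.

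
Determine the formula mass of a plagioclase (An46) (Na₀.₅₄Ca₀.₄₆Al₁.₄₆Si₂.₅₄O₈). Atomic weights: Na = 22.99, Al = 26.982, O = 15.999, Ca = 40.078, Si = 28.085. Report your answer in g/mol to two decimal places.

269.57 g/mol

The formula mass is the sum 0.54×22.99 + 0.46×40.078 + 1.46×26.982 + 2.54×28.085 + 8×15.999.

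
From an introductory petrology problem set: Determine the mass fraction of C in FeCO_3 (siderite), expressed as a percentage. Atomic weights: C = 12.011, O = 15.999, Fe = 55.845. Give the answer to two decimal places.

Formula mass = 1×55.845 + 1×12.011 + 3×15.999 = 115.853 g/mol, of which 12.011 g is C.
So C makes up 12.011/115.853 = 0.1037 of the mass, i.e. 10.37%.

10.37 mass %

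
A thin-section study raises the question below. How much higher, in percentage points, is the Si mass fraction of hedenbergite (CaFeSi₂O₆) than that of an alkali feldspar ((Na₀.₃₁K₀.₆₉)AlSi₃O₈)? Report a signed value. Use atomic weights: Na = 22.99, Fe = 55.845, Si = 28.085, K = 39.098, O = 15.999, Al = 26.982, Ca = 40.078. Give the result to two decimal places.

M(CaFeSi₂O₆) = 248.087 g/mol, so wt% Si = 56.170/248.087 × 100 = 22.64%.
M((Na₀.₃₁K₀.₆₉)AlSi₃O₈) = 273.334 g/mol, so wt% Si = 84.255/273.334 × 100 = 30.82%.
22.64 − 30.82 = -8.18 pp.

-8.18 percentage points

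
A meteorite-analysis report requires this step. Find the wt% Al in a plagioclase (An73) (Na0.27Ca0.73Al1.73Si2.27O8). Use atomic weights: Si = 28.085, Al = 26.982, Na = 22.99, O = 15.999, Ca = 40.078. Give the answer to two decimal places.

Formula mass = 0.27×22.99 + 0.73×40.078 + 1.73×26.982 + 2.27×28.085 + 8×15.999 = 273.888 g/mol, of which 46.679 g is Al.
So Al makes up 46.679/273.888 = 0.1704 of the mass, i.e. 17.04%.

17.04 wt%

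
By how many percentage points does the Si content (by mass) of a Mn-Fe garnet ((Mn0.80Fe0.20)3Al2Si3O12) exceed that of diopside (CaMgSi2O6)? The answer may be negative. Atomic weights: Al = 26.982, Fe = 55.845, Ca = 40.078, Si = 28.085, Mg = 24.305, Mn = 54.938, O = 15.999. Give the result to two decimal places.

Si in (Mn0.80Fe0.20)3Al2Si3O12: molar mass 495.565 g/mol; 3×28.085 = 84.255 g → 17.00 wt%.
Si in CaMgSi2O6: molar mass 216.547 g/mol; 2×28.085 = 56.170 g → 25.94 wt%.
Difference = 17.00 − 25.94 = -8.94 percentage points.

-8.94 percentage points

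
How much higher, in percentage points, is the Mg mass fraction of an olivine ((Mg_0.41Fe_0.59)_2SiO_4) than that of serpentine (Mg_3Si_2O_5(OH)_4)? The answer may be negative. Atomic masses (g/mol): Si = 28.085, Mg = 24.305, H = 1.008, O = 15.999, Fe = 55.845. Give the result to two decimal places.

-15.11 percentage points

M((Mg_0.41Fe_0.59)_2SiO_4) = 177.908 g/mol, so wt% Mg = 19.930/177.908 × 100 = 11.20%.
M(Mg_3Si_2O_5(OH)_4) = 277.108 g/mol, so wt% Mg = 72.915/277.108 × 100 = 26.31%.
11.20 − 26.31 = -15.11 pp.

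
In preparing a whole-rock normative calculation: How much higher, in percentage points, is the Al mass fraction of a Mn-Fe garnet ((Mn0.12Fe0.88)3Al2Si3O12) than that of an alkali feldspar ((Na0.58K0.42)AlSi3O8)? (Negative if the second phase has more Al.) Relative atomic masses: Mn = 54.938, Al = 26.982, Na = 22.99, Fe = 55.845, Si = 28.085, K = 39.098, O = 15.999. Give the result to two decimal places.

0.82 percentage points

M((Mn0.12Fe0.88)3Al2Si3O12) = 497.415 g/mol, so wt% Al = 53.964/497.415 × 100 = 10.85%.
M((Na0.58K0.42)AlSi3O8) = 268.984 g/mol, so wt% Al = 26.982/268.984 × 100 = 10.03%.
10.85 − 10.03 = 0.82 pp.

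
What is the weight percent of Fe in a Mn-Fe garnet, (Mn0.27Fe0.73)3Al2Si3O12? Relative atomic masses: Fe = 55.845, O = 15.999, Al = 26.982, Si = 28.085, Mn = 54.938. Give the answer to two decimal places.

24.61 wt%

Molar mass of (Mn0.27Fe0.73)3Al2Si3O12: 0.81*54.938 + 2.19*55.845 + 2*26.982 + 3*28.085 + 12*15.999 = 497.007 g/mol.
Mass of Fe per formula unit: 2.19 × 55.845 = 122.301 g.
Weight fraction Fe = 122.301 / 497.007 = 0.2461.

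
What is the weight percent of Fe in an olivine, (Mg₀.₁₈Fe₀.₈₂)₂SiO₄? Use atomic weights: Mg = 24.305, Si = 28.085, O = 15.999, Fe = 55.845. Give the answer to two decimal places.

M((Mg₀.₁₈Fe₀.₈₂)₂SiO₄) = 192.417 g/mol.
Fe contributes 1.64 × 55.845 = 91.586 g per mole.
91.586/192.417 = 0.4760 → 47.60%.

47.60 wt%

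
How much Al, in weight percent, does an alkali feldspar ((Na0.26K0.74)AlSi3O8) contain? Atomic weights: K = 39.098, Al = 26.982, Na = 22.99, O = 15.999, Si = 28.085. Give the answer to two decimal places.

M((Na0.26K0.74)AlSi3O8) = 274.139 g/mol.
Al contributes 1 × 26.982 = 26.982 g per mole.
26.982/274.139 = 0.0984 → 9.84%.

9.84 weight percent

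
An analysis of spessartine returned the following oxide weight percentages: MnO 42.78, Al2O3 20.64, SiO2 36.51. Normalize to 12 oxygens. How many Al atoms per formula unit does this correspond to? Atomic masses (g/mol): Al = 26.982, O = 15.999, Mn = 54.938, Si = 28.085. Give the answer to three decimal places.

2.003 Al apfu

MnO (M=70.937): mol = 0.60307; Mn = 0.60307, O = 0.60307.
Al2O3 (M=101.961): mol = 0.20243; Al = 0.40486, O = 0.60729.
SiO2 (M=60.083): mol = 0.60766; Si = 0.60766, O = 1.21532.
ΣO = 2.42568; factor = 12/ΣO = 4.94707.
Al apfu = 0.40486 × 4.94707 = 2.003.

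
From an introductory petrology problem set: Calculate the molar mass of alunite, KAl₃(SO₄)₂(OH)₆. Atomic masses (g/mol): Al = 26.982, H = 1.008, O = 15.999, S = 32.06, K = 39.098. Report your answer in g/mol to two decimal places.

M = 1(39.098) + 3(26.982) + 2(32.06) + 14(15.999) + 6(1.008)

414.20 g/mol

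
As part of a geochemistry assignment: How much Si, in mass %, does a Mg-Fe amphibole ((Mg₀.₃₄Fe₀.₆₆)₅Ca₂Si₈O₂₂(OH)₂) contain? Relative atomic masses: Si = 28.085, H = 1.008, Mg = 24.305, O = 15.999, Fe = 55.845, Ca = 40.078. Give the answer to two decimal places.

Molar mass of (Mg₀.₃₄Fe₀.₆₆)₅Ca₂Si₈O₂₂(OH)₂: 1.70×24.305 + 3.30×55.845 + 2×40.078 + 8×28.085 + 24×15.999 + 2×1.008 = 916.435 g/mol.
Mass of Si per formula unit: 8 × 28.085 = 224.680 g.
Weight fraction Si = 224.680 / 916.435 = 0.2452.

24.52 mass %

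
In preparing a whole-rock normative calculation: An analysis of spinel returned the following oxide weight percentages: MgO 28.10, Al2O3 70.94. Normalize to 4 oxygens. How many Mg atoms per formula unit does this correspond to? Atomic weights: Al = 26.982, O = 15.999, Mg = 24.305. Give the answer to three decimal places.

1.002 Mg apfu

28.10 wt% MgO ÷ 40.304 g/mol = 0.69720 mol, giving 0.69720 Mg and 0.69720 O.
70.94 wt% Al2O3 ÷ 101.961 g/mol = 0.69576 mol, giving 1.39152 Al and 2.08728 O.
Oxygen sums to 2.78448; scaling by 4/2.78448 = 1.43653 puts the formula on 4 O.
Mg: 0.69720 × 1.43653 = 1.002 atoms per formula unit.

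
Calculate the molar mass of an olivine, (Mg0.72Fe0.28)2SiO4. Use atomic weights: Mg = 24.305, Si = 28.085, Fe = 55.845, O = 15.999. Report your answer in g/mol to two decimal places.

158.35 g/mol

The formula mass is the sum 1.44(24.305) + 0.56(55.845) + 1(28.085) + 4(15.999).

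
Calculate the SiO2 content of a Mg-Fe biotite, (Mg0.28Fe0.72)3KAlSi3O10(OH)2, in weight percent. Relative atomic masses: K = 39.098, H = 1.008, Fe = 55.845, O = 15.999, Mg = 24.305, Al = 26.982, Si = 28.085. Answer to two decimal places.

37.14 wt%

M((Mg0.28Fe0.72)3KAlSi3O10(OH)2) = 485.380 g/mol; M(SiO2) = 60.083 g/mol.
Moles SiO2 per formula unit = 3 Si ÷ 1 = 3.0000.
SiO2 fraction = (3.0000 × 60.083) / 485.380 = 180.249/485.380 = 0.3714.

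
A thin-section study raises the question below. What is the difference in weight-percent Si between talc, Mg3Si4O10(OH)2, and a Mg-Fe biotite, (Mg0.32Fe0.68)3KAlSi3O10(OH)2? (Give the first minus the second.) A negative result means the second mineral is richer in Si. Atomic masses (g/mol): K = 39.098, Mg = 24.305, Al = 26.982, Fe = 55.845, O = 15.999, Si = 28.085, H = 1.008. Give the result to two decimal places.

12.13 percentage points

M(Mg3Si4O10(OH)2) = 379.259 g/mol, so wt% Si = 112.340/379.259 × 100 = 29.62%.
M((Mg0.32Fe0.68)3KAlSi3O10(OH)2) = 481.596 g/mol, so wt% Si = 84.255/481.596 × 100 = 17.49%.
29.62 − 17.49 = 12.13 pp.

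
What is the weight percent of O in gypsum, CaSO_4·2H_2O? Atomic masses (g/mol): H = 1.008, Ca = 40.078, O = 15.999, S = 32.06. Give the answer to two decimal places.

M(CaSO_4·2H_2O) = 172.164 g/mol.
O contributes 6 × 15.999 = 95.994 g per mole.
95.994/172.164 = 0.5576 → 55.76%.

55.76 wt%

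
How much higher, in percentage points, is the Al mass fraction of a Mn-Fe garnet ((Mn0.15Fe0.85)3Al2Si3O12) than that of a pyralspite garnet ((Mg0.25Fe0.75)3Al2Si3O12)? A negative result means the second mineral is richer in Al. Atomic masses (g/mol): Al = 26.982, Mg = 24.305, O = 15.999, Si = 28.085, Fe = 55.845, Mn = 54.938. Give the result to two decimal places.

M((Mn0.15Fe0.85)3Al2Si3O12) = 497.334 g/mol, so wt% Al = 53.964/497.334 × 100 = 10.85%.
M((Mg0.25Fe0.75)3Al2Si3O12) = 474.087 g/mol, so wt% Al = 53.964/474.087 × 100 = 11.38%.
10.85 − 11.38 = -0.53 pp.

-0.53 percentage points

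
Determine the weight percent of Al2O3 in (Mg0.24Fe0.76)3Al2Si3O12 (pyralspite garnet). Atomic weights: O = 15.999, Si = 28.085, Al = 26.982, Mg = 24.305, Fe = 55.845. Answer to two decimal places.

21.46 wt%

M((Mg0.24Fe0.76)3Al2Si3O12) = 475.033 g/mol; M(Al2O3) = 101.961 g/mol.
Moles Al2O3 per formula unit = 2 Al ÷ 2 = 1.0000.
Al2O3 fraction = (1.0000 × 101.961) / 475.033 = 101.961/475.033 = 0.2146.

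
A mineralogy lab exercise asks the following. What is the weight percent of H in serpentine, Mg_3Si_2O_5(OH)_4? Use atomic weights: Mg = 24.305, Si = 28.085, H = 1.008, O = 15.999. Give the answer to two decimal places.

Molar mass of Mg_3Si_2O_5(OH)_4: 3·24.305 + 2·28.085 + 9·15.999 + 4·1.008 = 277.108 g/mol.
Mass of H per formula unit: 4 × 1.008 = 4.032 g.
Weight fraction H = 4.032 / 277.108 = 0.0146.

1.46 mass %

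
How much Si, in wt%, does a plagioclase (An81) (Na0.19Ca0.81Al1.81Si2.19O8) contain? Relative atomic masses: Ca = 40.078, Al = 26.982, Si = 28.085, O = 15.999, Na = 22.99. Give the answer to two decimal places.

22.35 wt%

Formula mass = 0.19·22.99 + 0.81·40.078 + 1.81·26.982 + 2.19·28.085 + 8·15.999 = 275.167 g/mol, of which 61.506 g is Si.
So Si makes up 61.506/275.167 = 0.2235 of the mass, i.e. 22.35%.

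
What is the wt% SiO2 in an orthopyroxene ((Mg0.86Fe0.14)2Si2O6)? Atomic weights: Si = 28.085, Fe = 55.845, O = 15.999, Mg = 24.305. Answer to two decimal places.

Molar mass of (Mg0.86Fe0.14)2Si2O6 = 1.72·24.305 + 0.28·55.845 + 2·28.085 + 6·15.999 = 209.605 g/mol.
Each formula unit contains 2 Si, equivalent to 2/1 = 2.0000 mol SiO2.
M(SiO2) = 1×28.085 + 2×15.999 = 60.083 g/mol.
Mass of SiO2 per formula unit = 2.0000 × 60.083 = 120.166 g.
SiO2 wt% = 120.166 / 209.605 × 100 = 57.33%.

57.33 wt%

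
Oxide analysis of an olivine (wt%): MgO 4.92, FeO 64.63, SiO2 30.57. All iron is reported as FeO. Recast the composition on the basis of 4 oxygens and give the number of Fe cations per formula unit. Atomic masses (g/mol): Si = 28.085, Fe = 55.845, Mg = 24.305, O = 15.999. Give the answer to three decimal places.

1.765 Fe apfu

MgO: 4.92/40.304 = 0.12207 mol → 0.12207 mol Mg, 0.12207 mol O.
FeO: 64.63/71.844 = 0.89959 mol → 0.89959 mol Fe, 0.89959 mol O.
SiO2: 30.57/60.083 = 0.50880 mol → 0.50880 mol Si, 1.01760 mol O.
Total oxygen = 2.03926 mol. Normalization factor = 4/2.03926 = 1.96150.
Fe per 4 O = 0.89959 × 1.96150 = 1.765.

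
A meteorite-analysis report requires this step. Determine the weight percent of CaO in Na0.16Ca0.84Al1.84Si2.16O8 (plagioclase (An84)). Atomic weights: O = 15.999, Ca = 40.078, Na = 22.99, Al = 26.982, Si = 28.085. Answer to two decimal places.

M(Na0.16Ca0.84Al1.84Si2.16O8) = 275.646 g/mol; M(CaO) = 56.077 g/mol.
Moles CaO per formula unit = 0.84 Ca ÷ 1 = 0.8400.
CaO fraction = (0.8400 × 56.077) / 275.646 = 47.105/275.646 = 0.1709.

17.09 wt%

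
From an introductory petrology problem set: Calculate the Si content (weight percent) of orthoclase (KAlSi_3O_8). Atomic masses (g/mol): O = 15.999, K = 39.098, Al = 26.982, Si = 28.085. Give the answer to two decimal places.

Molar mass of KAlSi_3O_8: 1×39.098 + 1×26.982 + 3×28.085 + 8×15.999 = 278.327 g/mol.
Mass of Si per formula unit: 3 × 28.085 = 84.255 g.
Weight fraction Si = 84.255 / 278.327 = 0.3027.

30.27 weight percent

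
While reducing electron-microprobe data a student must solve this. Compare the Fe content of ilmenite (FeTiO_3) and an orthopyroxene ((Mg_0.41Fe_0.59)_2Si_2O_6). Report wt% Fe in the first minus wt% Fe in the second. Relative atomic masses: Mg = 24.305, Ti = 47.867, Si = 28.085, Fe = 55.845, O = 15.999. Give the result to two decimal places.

M(FeTiO_3) = 151.709 g/mol, so wt% Fe = 55.845/151.709 × 100 = 36.81%.
M((Mg_0.41Fe_0.59)_2Si_2O_6) = 237.991 g/mol, so wt% Fe = 65.897/237.991 × 100 = 27.69%.
36.81 − 27.69 = 9.12 pp.

9.12 percentage points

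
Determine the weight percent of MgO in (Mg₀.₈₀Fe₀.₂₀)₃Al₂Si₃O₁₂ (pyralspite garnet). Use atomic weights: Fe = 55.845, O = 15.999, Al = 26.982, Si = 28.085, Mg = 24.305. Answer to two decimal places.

Formula mass = 422.046 g/mol.
2.40 Mg → 2.4000 mol MgO per formula unit; M(MgO) = 40.304, so MgO mass = 96.730 g.
96.730/422.046 × 100 = 22.92 wt%.

22.92 wt%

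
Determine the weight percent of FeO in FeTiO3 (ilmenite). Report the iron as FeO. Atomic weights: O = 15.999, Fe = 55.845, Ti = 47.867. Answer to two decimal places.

M(FeTiO3) = 151.709 g/mol; M(FeO) = 71.844 g/mol.
Moles FeO per formula unit = 1 Fe ÷ 1 = 1.0000.
FeO fraction = (1.0000 × 71.844) / 151.709 = 71.844/151.709 = 0.4736.

47.36 wt%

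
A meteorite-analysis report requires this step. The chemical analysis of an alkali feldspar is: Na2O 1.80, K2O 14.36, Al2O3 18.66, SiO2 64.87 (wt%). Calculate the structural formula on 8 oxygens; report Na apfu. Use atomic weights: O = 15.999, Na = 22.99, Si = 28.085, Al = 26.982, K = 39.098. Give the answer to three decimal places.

1.80 wt% Na2O ÷ 61.979 g/mol = 0.02904 mol, giving 0.05808 Na and 0.02904 O.
14.36 wt% K2O ÷ 94.195 g/mol = 0.15245 mol, giving 0.30490 K and 0.15245 O.
18.66 wt% Al2O3 ÷ 101.961 g/mol = 0.18301 mol, giving 0.36602 Al and 0.54903 O.
64.87 wt% SiO2 ÷ 60.083 g/mol = 1.07967 mol, giving 1.07967 Si and 2.15934 O.
Oxygen sums to 2.88986; scaling by 8/2.88986 = 2.76830 puts the formula on 8 O.
Na: 0.05808 × 2.76830 = 0.161 atoms per formula unit.

0.161 Na apfu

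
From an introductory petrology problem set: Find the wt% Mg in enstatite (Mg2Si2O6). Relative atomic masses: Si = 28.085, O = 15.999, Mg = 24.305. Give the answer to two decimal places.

24.21 mass %

Formula mass = 2×24.305 + 2×28.085 + 6×15.999 = 200.774 g/mol, of which 48.610 g is Mg.
So Mg makes up 48.610/200.774 = 0.2421 of the mass, i.e. 24.21%.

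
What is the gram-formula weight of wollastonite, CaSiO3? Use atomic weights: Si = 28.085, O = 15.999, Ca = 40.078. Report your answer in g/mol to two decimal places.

116.16 g/mol

M = 1·40.078 + 1·28.085 + 3·15.999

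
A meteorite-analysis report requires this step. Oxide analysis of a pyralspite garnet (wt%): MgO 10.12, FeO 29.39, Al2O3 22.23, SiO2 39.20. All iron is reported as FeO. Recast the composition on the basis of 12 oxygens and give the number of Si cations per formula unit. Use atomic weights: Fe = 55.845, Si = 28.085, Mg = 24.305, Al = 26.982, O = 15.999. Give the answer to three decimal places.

2.989 Si apfu

MgO (M=40.304): mol = 0.25109; Mg = 0.25109, O = 0.25109.
FeO (M=71.844): mol = 0.40908; Fe = 0.40908, O = 0.40908.
Al2O3 (M=101.961): mol = 0.21802; Al = 0.43604, O = 0.65406.
SiO2 (M=60.083): mol = 0.65243; Si = 0.65243, O = 1.30486.
ΣO = 2.61909; factor = 12/ΣO = 4.58174.
Si apfu = 0.65243 × 4.58174 = 2.989.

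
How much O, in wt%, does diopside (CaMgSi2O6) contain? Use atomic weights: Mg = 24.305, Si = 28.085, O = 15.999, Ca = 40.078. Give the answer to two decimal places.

Molar mass of CaMgSi2O6: 1·40.078 + 1·24.305 + 2·28.085 + 6·15.999 = 216.547 g/mol.
Mass of O per formula unit: 6 × 15.999 = 95.994 g.
Weight fraction O = 95.994 / 216.547 = 0.4433.

44.33 wt%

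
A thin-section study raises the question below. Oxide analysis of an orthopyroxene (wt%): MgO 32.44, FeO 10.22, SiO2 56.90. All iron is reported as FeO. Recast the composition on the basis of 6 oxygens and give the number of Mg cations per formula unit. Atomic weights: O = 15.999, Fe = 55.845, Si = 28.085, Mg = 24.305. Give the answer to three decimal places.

1.700 Mg apfu

MgO (M=40.304): mol = 0.80488; Mg = 0.80488, O = 0.80488.
FeO (M=71.844): mol = 0.14225; Fe = 0.14225, O = 0.14225.
SiO2 (M=60.083): mol = 0.94702; Si = 0.94702, O = 1.89404.
ΣO = 2.84117; factor = 6/ΣO = 2.11181.
Mg apfu = 0.80488 × 2.11181 = 1.700.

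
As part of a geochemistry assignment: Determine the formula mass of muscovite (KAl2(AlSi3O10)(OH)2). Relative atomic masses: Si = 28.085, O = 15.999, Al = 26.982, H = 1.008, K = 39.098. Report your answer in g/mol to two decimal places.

The formula mass is the sum 1(39.098) + 3(26.982) + 3(28.085) + 12(15.999) + 2(1.008).

398.30 g/mol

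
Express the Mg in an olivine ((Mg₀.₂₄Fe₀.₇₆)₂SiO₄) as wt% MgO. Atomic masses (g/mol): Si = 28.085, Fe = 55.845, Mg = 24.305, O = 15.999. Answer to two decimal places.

10.26 wt%

Molar mass of (Mg₀.₂₄Fe₀.₇₆)₂SiO₄ = 0.48*24.305 + 1.52*55.845 + 1*28.085 + 4*15.999 = 188.632 g/mol.
Each formula unit contains 0.48 Mg, equivalent to 0.48/1 = 0.4800 mol MgO.
M(MgO) = 1×24.305 + 1×15.999 = 40.304 g/mol.
Mass of MgO per formula unit = 0.4800 × 40.304 = 19.346 g.
MgO wt% = 19.346 / 188.632 × 100 = 10.26%.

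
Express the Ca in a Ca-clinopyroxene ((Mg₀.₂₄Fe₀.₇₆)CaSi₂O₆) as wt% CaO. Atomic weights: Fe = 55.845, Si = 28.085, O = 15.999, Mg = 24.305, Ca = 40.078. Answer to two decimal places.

Molar mass of (Mg₀.₂₄Fe₀.₇₆)CaSi₂O₆ = 0.24·24.305 + 0.76·55.845 + 1·40.078 + 2·28.085 + 6·15.999 = 240.517 g/mol.
Each formula unit contains 1 Ca, equivalent to 1/1 = 1.0000 mol CaO.
M(CaO) = 1×40.078 + 1×15.999 = 56.077 g/mol.
Mass of CaO per formula unit = 1.0000 × 56.077 = 56.077 g.
CaO wt% = 56.077 / 240.517 × 100 = 23.32%.

23.32 wt%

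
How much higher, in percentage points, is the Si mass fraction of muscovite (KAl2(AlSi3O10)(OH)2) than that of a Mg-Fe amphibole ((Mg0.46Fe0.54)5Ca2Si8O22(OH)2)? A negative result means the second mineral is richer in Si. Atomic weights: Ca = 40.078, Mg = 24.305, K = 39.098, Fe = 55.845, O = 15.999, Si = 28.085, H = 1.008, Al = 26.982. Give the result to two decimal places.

Si in KAl2(AlSi3O10)(OH)2: molar mass 398.303 g/mol; 3×28.085 = 84.255 g → 21.15 wt%.
Si in (Mg0.46Fe0.54)5Ca2Si8O22(OH)2: molar mass 897.511 g/mol; 8×28.085 = 224.680 g → 25.03 wt%.
Difference = 21.15 − 25.03 = -3.88 percentage points.

-3.88 percentage points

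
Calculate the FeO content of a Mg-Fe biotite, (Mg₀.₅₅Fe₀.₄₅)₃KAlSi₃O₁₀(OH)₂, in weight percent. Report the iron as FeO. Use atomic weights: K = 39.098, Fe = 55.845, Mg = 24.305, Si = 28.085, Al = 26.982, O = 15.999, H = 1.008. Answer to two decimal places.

M((Mg₀.₅₅Fe₀.₄₅)₃KAlSi₃O₁₀(OH)₂) = 459.833 g/mol; M(FeO) = 71.844 g/mol.
Moles FeO per formula unit = 1.35 Fe ÷ 1 = 1.3500.
FeO fraction = (1.3500 × 71.844) / 459.833 = 96.989/459.833 = 0.2109.

21.09 wt%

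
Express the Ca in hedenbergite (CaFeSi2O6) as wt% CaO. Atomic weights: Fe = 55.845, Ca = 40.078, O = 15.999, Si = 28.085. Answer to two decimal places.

Molar mass of CaFeSi2O6 = 1·40.078 + 1·55.845 + 2·28.085 + 6·15.999 = 248.087 g/mol.
Each formula unit contains 1 Ca, equivalent to 1/1 = 1.0000 mol CaO.
M(CaO) = 1×40.078 + 1×15.999 = 56.077 g/mol.
Mass of CaO per formula unit = 1.0000 × 56.077 = 56.077 g.
CaO wt% = 56.077 / 248.087 × 100 = 22.60%.

22.60 wt%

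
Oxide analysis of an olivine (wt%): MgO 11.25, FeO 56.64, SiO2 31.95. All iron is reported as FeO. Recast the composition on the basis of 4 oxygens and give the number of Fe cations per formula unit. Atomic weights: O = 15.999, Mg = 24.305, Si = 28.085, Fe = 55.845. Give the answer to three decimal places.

MgO (M=40.304): mol = 0.27913; Mg = 0.27913, O = 0.27913.
FeO (M=71.844): mol = 0.78837; Fe = 0.78837, O = 0.78837.
SiO2 (M=60.083): mol = 0.53176; Si = 0.53176, O = 1.06352.
ΣO = 2.13102; factor = 4/ΣO = 1.87704.
Fe apfu = 0.78837 × 1.87704 = 1.480.

1.480 Fe apfu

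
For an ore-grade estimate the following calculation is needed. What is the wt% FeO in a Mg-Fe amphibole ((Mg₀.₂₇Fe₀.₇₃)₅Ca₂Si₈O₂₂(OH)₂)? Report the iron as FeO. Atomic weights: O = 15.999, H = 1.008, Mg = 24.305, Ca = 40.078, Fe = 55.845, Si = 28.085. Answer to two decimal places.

28.27 wt%

Molar mass of (Mg₀.₂₇Fe₀.₇₃)₅Ca₂Si₈O₂₂(OH)₂ = 1.35*24.305 + 3.65*55.845 + 2*40.078 + 8*28.085 + 24*15.999 + 2*1.008 = 927.474 g/mol.
Each formula unit contains 3.65 Fe, equivalent to 3.65/1 = 3.6500 mol FeO.
M(FeO) = 1×55.845 + 1×15.999 = 71.844 g/mol.
Mass of FeO per formula unit = 3.6500 × 71.844 = 262.231 g.
FeO wt% = 262.231 / 927.474 × 100 = 28.27%.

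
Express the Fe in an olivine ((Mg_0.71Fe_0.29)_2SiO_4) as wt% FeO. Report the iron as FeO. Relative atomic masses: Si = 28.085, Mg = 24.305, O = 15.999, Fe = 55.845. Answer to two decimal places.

26.21 wt%

M((Mg_0.71Fe_0.29)_2SiO_4) = 158.984 g/mol; M(FeO) = 71.844 g/mol.
Moles FeO per formula unit = 0.58 Fe ÷ 1 = 0.5800.
FeO fraction = (0.5800 × 71.844) / 158.984 = 41.670/158.984 = 0.2621.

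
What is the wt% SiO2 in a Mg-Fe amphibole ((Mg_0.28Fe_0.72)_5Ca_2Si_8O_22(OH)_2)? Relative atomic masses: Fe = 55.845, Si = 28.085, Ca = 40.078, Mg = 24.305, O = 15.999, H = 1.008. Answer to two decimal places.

51.91 wt%

Molar mass of (Mg_0.28Fe_0.72)_5Ca_2Si_8O_22(OH)_2 = 1.40·24.305 + 3.60·55.845 + 2·40.078 + 8·28.085 + 24·15.999 + 2·1.008 = 925.897 g/mol.
Each formula unit contains 8 Si, equivalent to 8/1 = 8.0000 mol SiO2.
M(SiO2) = 1×28.085 + 2×15.999 = 60.083 g/mol.
Mass of SiO2 per formula unit = 8.0000 × 60.083 = 480.664 g.
SiO2 wt% = 480.664 / 925.897 × 100 = 51.91%.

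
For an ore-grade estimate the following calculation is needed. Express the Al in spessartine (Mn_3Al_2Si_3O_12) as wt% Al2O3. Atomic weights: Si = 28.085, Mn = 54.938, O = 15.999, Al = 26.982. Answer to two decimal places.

20.60 wt%

Molar mass of Mn_3Al_2Si_3O_12 = 3×54.938 + 2×26.982 + 3×28.085 + 12×15.999 = 495.021 g/mol.
Each formula unit contains 2 Al, equivalent to 2/2 = 1.0000 mol Al2O3.
M(Al2O3) = 2×26.982 + 3×15.999 = 101.961 g/mol.
Mass of Al2O3 per formula unit = 1.0000 × 101.961 = 101.961 g.
Al2O3 wt% = 101.961 / 495.021 × 100 = 20.60%.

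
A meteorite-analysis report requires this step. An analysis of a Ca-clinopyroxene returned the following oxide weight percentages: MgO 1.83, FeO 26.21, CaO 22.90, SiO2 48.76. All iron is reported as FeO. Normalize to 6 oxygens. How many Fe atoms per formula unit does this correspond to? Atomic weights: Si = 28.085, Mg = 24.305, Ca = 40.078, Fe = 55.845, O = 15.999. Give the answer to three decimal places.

0.896 Fe apfu

MgO: 1.83/40.304 = 0.04540 mol → 0.04540 mol Mg, 0.04540 mol O.
FeO: 26.21/71.844 = 0.36482 mol → 0.36482 mol Fe, 0.36482 mol O.
CaO: 22.90/56.077 = 0.40837 mol → 0.40837 mol Ca, 0.40837 mol O.
SiO2: 48.76/60.083 = 0.81154 mol → 0.81154 mol Si, 1.62308 mol O.
Total oxygen = 2.44167 mol. Normalization factor = 6/2.44167 = 2.45733.
Fe per 6 O = 0.36482 × 2.45733 = 0.896.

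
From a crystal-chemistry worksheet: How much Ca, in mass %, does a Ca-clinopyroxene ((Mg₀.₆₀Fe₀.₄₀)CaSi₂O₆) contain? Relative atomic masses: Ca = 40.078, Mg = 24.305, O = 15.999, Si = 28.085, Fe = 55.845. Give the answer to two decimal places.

17.49 mass %

Formula mass = 0.60·24.305 + 0.40·55.845 + 1·40.078 + 2·28.085 + 6·15.999 = 229.163 g/mol, of which 40.078 g is Ca.
So Ca makes up 40.078/229.163 = 0.1749 of the mass, i.e. 17.49%.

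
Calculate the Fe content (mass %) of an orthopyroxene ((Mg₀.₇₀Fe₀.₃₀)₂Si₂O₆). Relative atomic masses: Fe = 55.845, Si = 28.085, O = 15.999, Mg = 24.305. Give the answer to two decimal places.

Molar mass of (Mg₀.₇₀Fe₀.₃₀)₂Si₂O₆: 1.40*24.305 + 0.60*55.845 + 2*28.085 + 6*15.999 = 219.698 g/mol.
Mass of Fe per formula unit: 0.60 × 55.845 = 33.507 g.
Weight fraction Fe = 33.507 / 219.698 = 0.1525.

15.25 mass %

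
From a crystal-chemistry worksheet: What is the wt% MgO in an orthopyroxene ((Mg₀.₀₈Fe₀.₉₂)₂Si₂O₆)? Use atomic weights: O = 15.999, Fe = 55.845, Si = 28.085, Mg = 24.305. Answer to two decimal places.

2.49 wt%

M((Mg₀.₀₈Fe₀.₉₂)₂Si₂O₆) = 258.808 g/mol; M(MgO) = 40.304 g/mol.
Moles MgO per formula unit = 0.16 Mg ÷ 1 = 0.1600.
MgO fraction = (0.1600 × 40.304) / 258.808 = 6.449/258.808 = 0.0249.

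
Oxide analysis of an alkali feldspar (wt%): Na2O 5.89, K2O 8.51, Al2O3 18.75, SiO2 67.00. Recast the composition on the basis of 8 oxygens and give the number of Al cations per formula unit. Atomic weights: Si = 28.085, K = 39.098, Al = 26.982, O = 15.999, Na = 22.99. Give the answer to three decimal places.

Na2O: 5.89/61.979 = 0.09503 mol → 0.19006 mol Na, 0.09503 mol O.
K2O: 8.51/94.195 = 0.09034 mol → 0.18068 mol K, 0.09034 mol O.
Al2O3: 18.75/101.961 = 0.18389 mol → 0.36778 mol Al, 0.55167 mol O.
SiO2: 67.00/60.083 = 1.11512 mol → 1.11512 mol Si, 2.23024 mol O.
Total oxygen = 2.96728 mol. Normalization factor = 8/2.96728 = 2.69607.
Al per 8 O = 0.36778 × 2.69607 = 0.992.

0.992 Al apfu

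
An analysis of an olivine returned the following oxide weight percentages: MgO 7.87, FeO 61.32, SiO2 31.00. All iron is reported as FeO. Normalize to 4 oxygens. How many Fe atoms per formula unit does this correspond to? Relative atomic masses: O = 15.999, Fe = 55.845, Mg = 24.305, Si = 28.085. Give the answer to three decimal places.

1.641 Fe apfu

MgO: 7.87/40.304 = 0.19527 mol → 0.19527 mol Mg, 0.19527 mol O.
FeO: 61.32/71.844 = 0.85352 mol → 0.85352 mol Fe, 0.85352 mol O.
SiO2: 31.00/60.083 = 0.51595 mol → 0.51595 mol Si, 1.03190 mol O.
Total oxygen = 2.08069 mol. Normalization factor = 4/2.08069 = 1.92244.
Fe per 4 O = 0.85352 × 1.92244 = 1.641.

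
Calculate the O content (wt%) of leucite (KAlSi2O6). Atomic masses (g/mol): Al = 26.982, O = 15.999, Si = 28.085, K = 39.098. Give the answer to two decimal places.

M(KAlSi2O6) = 218.244 g/mol.
O contributes 6 × 15.999 = 95.994 g per mole.
95.994/218.244 = 0.4398 → 43.98%.

43.98 wt%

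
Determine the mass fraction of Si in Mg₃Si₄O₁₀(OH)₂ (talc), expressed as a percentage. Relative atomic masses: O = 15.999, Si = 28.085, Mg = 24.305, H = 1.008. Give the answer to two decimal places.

29.62 wt%

Molar mass of Mg₃Si₄O₁₀(OH)₂: 3*24.305 + 4*28.085 + 12*15.999 + 2*1.008 = 379.259 g/mol.
Mass of Si per formula unit: 4 × 28.085 = 112.340 g.
Weight fraction Si = 112.340 / 379.259 = 0.2962.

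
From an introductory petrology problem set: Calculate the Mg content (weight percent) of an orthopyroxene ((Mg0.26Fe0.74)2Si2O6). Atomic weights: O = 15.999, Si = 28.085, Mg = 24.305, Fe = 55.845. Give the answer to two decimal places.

5.11 weight percent

M((Mg0.26Fe0.74)2Si2O6) = 247.453 g/mol.
Mg contributes 0.52 × 24.305 = 12.639 g per mole.
12.639/247.453 = 0.0511 → 5.11%.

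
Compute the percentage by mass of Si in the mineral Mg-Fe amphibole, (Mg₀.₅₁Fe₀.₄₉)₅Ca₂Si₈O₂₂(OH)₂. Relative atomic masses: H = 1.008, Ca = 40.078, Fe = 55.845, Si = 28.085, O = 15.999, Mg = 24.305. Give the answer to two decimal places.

25.26 weight percent

Molar mass of (Mg₀.₅₁Fe₀.₄₉)₅Ca₂Si₈O₂₂(OH)₂: 2.55*24.305 + 2.45*55.845 + 2*40.078 + 8*28.085 + 24*15.999 + 2*1.008 = 889.626 g/mol.
Mass of Si per formula unit: 8 × 28.085 = 224.680 g.
Weight fraction Si = 224.680 / 889.626 = 0.2526.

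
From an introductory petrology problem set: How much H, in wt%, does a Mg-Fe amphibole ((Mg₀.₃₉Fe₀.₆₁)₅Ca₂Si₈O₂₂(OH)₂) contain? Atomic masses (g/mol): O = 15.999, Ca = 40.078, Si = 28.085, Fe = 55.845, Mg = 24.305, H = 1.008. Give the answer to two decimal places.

0.22 wt%

Molar mass of (Mg₀.₃₉Fe₀.₆₁)₅Ca₂Si₈O₂₂(OH)₂: 1.95×24.305 + 3.05×55.845 + 2×40.078 + 8×28.085 + 24×15.999 + 2×1.008 = 908.550 g/mol.
Mass of H per formula unit: 2 × 1.008 = 2.016 g.
Weight fraction H = 2.016 / 908.550 = 0.0022.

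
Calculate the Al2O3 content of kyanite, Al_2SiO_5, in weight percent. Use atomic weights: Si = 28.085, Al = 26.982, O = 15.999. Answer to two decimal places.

62.92 wt%

M(Al_2SiO_5) = 162.044 g/mol; M(Al2O3) = 101.961 g/mol.
Moles Al2O3 per formula unit = 2 Al ÷ 2 = 1.0000.
Al2O3 fraction = (1.0000 × 101.961) / 162.044 = 101.961/162.044 = 0.6292.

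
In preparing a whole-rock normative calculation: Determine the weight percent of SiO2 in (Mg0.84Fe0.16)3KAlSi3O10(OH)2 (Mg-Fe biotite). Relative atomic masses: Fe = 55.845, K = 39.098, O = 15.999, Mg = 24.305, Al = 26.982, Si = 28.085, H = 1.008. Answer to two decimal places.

41.69 wt%

Formula mass = 432.393 g/mol.
3 Si → 3.0000 mol SiO2 per formula unit; M(SiO2) = 60.083, so SiO2 mass = 180.249 g.
180.249/432.393 × 100 = 41.69 wt%.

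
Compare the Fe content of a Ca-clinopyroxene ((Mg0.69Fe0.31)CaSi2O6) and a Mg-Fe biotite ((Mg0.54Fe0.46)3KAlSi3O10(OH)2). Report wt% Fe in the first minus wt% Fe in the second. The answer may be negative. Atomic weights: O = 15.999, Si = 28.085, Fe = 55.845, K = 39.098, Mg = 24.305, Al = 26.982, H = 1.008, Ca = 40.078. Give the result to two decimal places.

-9.08 percentage points

Fe in (Mg0.69Fe0.31)CaSi2O6: molar mass 226.324 g/mol; 0.31×55.845 = 17.312 g → 7.65 wt%.
Fe in (Mg0.54Fe0.46)3KAlSi3O10(OH)2: molar mass 460.779 g/mol; 1.38×55.845 = 77.066 g → 16.73 wt%.
Difference = 7.65 − 16.73 = -9.08 percentage points.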